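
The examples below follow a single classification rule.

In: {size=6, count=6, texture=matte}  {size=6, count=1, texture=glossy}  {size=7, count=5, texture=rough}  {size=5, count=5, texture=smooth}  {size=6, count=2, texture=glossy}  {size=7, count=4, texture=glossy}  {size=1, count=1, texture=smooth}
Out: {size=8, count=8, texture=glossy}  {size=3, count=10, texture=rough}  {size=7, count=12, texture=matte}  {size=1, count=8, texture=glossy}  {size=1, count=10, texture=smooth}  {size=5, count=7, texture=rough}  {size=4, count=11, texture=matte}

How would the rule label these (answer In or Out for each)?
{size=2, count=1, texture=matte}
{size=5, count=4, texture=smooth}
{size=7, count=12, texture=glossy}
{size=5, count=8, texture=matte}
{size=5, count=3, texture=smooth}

The pattern is that an item is 'In' exactly when: count ≤ 6.
{size=2, count=1, texture=matte}: count = 1, qualifies → In. {size=5, count=4, texture=smooth}: count = 4, qualifies → In. {size=7, count=12, texture=glossy}: count = 12, doesn't qualify → Out. {size=5, count=8, texture=matte}: count = 8, doesn't qualify → Out. {size=5, count=3, texture=smooth}: count = 3, qualifies → In.

In, In, Out, Out, In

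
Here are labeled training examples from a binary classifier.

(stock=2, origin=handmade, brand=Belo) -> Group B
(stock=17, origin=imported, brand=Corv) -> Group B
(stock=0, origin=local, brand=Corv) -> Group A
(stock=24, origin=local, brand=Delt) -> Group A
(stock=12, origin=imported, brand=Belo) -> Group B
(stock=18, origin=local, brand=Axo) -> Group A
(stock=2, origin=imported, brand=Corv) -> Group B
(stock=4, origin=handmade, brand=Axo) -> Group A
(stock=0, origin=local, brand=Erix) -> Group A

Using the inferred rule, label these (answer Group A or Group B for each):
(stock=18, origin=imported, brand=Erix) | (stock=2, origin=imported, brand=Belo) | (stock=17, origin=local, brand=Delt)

The classifier is using: brand is Axo OR origin is local.
(stock=18, origin=imported, brand=Erix): brand is Erix, origin is imported — does not fit, so Group B.
(stock=2, origin=imported, brand=Belo): brand is Belo, origin is imported — does not fit, so Group B.
(stock=17, origin=local, brand=Delt): brand is Delt, origin is local — fits, so Group A.

Group B, Group B, Group A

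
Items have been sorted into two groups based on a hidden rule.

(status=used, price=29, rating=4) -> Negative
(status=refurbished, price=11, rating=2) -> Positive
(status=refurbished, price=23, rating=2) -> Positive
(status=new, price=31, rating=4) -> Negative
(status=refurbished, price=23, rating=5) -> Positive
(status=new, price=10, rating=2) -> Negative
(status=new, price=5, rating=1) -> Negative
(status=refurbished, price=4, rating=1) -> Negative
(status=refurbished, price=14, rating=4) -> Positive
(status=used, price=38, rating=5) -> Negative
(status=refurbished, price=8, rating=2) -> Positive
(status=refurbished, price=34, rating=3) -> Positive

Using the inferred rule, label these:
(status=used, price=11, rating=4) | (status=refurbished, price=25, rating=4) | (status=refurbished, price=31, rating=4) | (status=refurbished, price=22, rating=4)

The distinguishing property — status is refurbished AND price ≥ 5 — holds for all the 'Positive' cases and none of the 'Negative' cases.
Negative: (status=used, price=11, rating=4), since status is used, price = 11. Positive: (status=refurbished, price=25, rating=4), since status is refurbished, price = 25. Positive: (status=refurbished, price=31, rating=4), since status is refurbished, price = 31. Positive: (status=refurbished, price=22, rating=4), since status is refurbished, price = 22.

Negative, Positive, Positive, Positive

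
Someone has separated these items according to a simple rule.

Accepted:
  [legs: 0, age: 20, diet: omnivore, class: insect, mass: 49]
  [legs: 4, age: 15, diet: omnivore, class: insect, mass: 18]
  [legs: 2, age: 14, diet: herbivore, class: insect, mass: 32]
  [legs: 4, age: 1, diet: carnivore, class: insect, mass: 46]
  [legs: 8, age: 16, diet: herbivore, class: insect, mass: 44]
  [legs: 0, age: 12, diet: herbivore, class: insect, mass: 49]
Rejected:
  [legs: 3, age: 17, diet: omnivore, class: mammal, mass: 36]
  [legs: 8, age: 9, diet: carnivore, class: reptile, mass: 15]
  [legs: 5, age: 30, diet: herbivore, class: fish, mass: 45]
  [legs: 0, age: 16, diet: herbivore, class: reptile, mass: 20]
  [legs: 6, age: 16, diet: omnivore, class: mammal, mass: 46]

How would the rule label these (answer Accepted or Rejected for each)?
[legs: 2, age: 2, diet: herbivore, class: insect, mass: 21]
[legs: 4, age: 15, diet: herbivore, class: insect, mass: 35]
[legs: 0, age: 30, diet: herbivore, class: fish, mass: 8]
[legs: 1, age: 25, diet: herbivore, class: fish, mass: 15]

Looking at the examples, the only property every 'Accepted' case has and every 'Rejected' case lacks is: class is insect.
Accepted: [legs: 2, age: 2, diet: herbivore, class: insect, mass: 21], since class is insect.
Accepted: [legs: 4, age: 15, diet: herbivore, class: insect, mass: 35], since class is insect.
Rejected: [legs: 0, age: 30, diet: herbivore, class: fish, mass: 8], since class is fish.
Rejected: [legs: 1, age: 25, diet: herbivore, class: fish, mass: 15], since class is fish.

Accepted, Accepted, Rejected, Rejected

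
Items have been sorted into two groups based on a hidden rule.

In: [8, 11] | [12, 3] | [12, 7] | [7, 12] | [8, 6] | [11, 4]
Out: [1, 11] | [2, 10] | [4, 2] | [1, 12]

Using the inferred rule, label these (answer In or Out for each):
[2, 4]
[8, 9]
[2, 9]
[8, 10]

Out, In, Out, In

The simplest hypothesis consistent with all the labels is: sum ≥ 14.
[2, 4]: 2+4 = 6, doesn't qualify → Out. [8, 9]: 8+9 = 17, satisfies this → In. [2, 9]: 2+9 = 11, doesn't qualify → Out. [8, 10]: 8+10 = 18, satisfies this → In.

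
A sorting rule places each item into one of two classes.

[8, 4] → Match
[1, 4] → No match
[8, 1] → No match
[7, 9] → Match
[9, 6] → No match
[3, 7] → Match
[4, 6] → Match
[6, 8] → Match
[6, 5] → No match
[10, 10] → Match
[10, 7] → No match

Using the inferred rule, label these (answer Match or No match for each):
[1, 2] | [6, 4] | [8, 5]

No match, Match, No match

Checking candidate rules against both groups, what survives is: sum is even.
[1, 2]: 1+2 = 3 — doesn't qualify, so No match.
[6, 4]: 6+4 = 10 — checks out, so Match.
[8, 5]: 8+5 = 13 — doesn't qualify, so No match.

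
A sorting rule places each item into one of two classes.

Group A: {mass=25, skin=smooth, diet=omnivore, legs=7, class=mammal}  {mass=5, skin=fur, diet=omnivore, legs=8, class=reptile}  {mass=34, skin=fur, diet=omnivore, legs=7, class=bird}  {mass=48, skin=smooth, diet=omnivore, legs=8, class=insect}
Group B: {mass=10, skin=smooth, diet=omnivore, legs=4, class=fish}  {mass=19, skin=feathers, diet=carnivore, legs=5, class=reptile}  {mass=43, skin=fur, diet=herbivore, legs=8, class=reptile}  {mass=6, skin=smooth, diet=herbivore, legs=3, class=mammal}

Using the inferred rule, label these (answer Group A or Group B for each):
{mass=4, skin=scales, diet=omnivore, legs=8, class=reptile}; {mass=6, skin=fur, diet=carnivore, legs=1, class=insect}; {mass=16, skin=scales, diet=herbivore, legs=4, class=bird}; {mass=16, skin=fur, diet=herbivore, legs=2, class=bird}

Every 'Group A' example satisfies: diet is omnivore AND legs ≥ 5. None of the 'Group B' examples do.
{mass=4, skin=scales, diet=omnivore, legs=8, class=reptile} — diet is omnivore, legs = 8, hence Group A.
{mass=6, skin=fur, diet=carnivore, legs=1, class=insect} — diet is carnivore, legs = 1, hence Group B.
{mass=16, skin=scales, diet=herbivore, legs=4, class=bird} — diet is herbivore, legs = 4, hence Group B.
{mass=16, skin=fur, diet=herbivore, legs=2, class=bird} — diet is herbivore, legs = 2, hence Group B.

Group A, Group B, Group B, Group B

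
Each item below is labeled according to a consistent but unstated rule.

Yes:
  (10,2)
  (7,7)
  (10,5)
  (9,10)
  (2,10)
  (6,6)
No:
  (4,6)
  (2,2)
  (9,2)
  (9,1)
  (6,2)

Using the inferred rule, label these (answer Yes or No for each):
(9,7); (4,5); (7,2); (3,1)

Yes, No, No, No

The rule appears to be: sum ≥ 12.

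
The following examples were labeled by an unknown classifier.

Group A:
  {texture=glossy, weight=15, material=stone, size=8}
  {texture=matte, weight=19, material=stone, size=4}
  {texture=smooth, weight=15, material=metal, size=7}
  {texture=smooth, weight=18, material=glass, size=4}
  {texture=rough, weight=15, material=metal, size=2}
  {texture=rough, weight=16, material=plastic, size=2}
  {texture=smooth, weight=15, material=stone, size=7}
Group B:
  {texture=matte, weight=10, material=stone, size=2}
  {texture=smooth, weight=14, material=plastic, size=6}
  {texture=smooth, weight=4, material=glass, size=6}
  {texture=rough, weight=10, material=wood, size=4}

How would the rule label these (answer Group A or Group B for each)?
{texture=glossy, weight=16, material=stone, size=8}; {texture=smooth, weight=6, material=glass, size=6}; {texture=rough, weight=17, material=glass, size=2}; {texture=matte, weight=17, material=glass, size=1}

The simplest hypothesis consistent with all the labels is: weight ≥ 15.
{texture=glossy, weight=16, material=stone, size=8} — weight = 16, hence Group A.
{texture=smooth, weight=6, material=glass, size=6} — weight = 6, hence Group B.
{texture=rough, weight=17, material=glass, size=2} — weight = 17, hence Group A.
{texture=matte, weight=17, material=glass, size=1} — weight = 17, hence Group A.

Group A, Group B, Group A, Group A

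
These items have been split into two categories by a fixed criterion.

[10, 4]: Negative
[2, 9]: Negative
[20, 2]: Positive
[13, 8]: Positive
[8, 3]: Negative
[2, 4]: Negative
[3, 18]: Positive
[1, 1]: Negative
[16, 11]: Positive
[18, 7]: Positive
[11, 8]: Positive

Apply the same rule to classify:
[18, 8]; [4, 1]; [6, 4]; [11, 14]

Positive, Negative, Negative, Positive

One predicate separates the groups cleanly: sum ≥ 19.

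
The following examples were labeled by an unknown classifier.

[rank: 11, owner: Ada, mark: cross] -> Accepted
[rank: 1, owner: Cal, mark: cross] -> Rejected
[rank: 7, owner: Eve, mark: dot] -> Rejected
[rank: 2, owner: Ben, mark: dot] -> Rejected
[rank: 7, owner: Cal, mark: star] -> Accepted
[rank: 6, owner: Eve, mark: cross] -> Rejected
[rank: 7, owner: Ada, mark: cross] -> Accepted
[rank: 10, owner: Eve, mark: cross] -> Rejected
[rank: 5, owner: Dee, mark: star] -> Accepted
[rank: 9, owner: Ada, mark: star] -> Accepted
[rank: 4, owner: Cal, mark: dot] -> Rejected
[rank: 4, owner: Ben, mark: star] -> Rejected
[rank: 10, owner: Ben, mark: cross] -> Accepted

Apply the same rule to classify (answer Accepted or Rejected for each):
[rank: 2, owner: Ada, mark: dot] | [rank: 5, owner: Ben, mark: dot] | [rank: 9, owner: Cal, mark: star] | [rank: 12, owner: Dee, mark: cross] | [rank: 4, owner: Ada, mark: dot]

A rule that fits every label: owner is not Eve AND rank ≥ 5 — true of each 'Accepted' example, false of each 'Rejected' one.

Rejected, Accepted, Accepted, Accepted, Rejected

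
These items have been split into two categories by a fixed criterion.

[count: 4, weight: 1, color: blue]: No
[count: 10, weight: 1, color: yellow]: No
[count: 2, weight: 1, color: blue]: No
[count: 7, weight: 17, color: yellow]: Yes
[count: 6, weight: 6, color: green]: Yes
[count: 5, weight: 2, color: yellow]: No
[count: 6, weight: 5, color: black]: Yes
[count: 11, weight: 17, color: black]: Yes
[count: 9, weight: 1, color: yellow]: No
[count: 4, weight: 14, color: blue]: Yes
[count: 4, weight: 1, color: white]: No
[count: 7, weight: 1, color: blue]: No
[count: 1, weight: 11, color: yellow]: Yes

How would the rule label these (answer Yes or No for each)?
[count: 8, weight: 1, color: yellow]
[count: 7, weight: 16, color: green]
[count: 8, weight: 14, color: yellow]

No, Yes, Yes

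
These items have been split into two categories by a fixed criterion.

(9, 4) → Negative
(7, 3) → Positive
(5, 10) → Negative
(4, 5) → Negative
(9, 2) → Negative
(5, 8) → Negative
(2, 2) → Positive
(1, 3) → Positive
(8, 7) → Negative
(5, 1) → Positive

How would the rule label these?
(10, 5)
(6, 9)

The common property of the 'Positive' items is: sum is even. No 'Negative' item has it.
(10, 5) — 10+5 = 15, hence Negative.
(6, 9) — 6+9 = 15, hence Negative.

Negative, Negative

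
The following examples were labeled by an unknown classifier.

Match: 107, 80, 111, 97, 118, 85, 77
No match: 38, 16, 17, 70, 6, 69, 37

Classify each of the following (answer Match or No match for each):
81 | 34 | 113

One predicate separates the groups cleanly: at least 77.
81 → 81 ≥ 77 → Match. 34 → 34 < 77 → No match. 113 → 113 ≥ 77 → Match.

Match, No match, Match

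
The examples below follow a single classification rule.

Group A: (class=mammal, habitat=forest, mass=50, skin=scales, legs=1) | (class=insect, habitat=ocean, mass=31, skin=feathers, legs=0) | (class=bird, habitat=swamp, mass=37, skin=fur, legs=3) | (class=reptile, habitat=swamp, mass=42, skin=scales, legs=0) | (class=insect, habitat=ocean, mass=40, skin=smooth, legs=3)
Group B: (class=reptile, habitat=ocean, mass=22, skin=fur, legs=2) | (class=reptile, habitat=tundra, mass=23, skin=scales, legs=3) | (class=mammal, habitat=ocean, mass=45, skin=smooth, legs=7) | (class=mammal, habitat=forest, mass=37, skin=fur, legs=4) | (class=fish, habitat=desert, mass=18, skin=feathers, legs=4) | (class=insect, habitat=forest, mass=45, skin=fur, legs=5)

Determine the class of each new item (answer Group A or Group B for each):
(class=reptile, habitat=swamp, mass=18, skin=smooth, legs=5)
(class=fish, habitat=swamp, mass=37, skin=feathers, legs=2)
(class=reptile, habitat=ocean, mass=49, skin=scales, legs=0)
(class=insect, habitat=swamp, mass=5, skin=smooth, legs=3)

Every 'Group A' example satisfies: mass ≥ 31 AND legs ≤ 3. None of the 'Group B' examples do.
(class=reptile, habitat=swamp, mass=18, skin=smooth, legs=5): Group B (mass = 18, legs = 5).
(class=fish, habitat=swamp, mass=37, skin=feathers, legs=2): Group A (mass = 37, legs = 2).
(class=reptile, habitat=ocean, mass=49, skin=scales, legs=0): Group A (mass = 49, legs = 0).
(class=insect, habitat=swamp, mass=5, skin=smooth, legs=3): Group B (mass = 5, legs = 3).

Group B, Group A, Group A, Group B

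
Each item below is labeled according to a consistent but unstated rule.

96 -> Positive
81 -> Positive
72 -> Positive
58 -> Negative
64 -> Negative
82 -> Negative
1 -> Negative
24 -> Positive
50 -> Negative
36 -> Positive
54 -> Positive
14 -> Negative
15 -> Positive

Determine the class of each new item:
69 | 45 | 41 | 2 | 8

Positive, Positive, Negative, Negative, Negative

One predicate separates the groups cleanly: multiple of 3.
69: 69 = 3·23, fits → Positive. 45: 45 = 3·15, fits → Positive. 41: 41 = 3·13 + 2, does not fit → Negative. 2: 2 = 3·0 + 2, does not fit → Negative. 8: 8 = 3·2 + 2, does not fit → Negative.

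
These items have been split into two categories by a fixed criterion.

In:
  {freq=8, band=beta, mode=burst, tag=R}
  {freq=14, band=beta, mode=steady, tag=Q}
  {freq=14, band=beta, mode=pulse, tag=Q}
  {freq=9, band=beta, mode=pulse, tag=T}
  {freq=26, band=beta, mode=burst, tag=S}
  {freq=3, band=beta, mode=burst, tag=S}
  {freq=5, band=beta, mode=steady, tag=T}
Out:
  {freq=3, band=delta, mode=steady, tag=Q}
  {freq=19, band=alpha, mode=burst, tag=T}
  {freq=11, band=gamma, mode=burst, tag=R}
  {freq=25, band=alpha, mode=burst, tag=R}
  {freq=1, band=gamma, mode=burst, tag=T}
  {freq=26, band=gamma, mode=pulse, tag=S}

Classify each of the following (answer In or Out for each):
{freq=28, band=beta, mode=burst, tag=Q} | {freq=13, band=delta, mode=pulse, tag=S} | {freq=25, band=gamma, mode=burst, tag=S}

In, Out, Out

All 'In' examples share one property — band is beta — and every 'Out' example lacks it.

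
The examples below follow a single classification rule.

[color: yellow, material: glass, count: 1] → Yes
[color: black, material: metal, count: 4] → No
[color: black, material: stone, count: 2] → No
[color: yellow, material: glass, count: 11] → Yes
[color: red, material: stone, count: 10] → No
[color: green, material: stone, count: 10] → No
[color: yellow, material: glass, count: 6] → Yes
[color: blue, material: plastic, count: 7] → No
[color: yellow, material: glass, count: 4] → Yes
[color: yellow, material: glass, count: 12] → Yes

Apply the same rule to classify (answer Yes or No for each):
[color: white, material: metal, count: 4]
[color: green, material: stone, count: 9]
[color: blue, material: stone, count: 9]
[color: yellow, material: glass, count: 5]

No, No, No, Yes

The common property of the 'Yes' items is: color is yellow. No 'No' item has it.
No: [color: white, material: metal, count: 4], since color is white. No: [color: green, material: stone, count: 9], since color is green. No: [color: blue, material: stone, count: 9], since color is blue. Yes: [color: yellow, material: glass, count: 5], since color is yellow.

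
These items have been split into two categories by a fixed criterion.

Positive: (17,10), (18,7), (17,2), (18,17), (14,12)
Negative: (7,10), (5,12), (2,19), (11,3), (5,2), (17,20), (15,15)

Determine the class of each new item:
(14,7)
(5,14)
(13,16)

Positive, Negative, Negative

One predicate separates the groups cleanly: first > second AND sum ≥ 17.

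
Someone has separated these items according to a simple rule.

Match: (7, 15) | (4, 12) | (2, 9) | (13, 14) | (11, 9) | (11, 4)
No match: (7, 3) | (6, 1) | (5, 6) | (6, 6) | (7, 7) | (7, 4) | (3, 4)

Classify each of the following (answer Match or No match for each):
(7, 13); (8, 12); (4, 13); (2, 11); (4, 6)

Rule: max ≥ 9. This holds for each 'Match' example and fails for each 'No match' one.
(7, 13): Match (max 13).
(8, 12): Match (max 12).
(4, 13): Match (max 13).
(2, 11): Match (max 11).
(4, 6): No match (max 6).

Match, Match, Match, Match, No match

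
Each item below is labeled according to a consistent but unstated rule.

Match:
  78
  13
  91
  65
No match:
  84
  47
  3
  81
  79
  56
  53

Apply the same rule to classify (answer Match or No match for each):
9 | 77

No match, No match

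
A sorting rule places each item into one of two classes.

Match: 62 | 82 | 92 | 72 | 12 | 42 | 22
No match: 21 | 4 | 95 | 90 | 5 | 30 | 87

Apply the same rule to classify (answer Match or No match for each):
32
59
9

Match, No match, No match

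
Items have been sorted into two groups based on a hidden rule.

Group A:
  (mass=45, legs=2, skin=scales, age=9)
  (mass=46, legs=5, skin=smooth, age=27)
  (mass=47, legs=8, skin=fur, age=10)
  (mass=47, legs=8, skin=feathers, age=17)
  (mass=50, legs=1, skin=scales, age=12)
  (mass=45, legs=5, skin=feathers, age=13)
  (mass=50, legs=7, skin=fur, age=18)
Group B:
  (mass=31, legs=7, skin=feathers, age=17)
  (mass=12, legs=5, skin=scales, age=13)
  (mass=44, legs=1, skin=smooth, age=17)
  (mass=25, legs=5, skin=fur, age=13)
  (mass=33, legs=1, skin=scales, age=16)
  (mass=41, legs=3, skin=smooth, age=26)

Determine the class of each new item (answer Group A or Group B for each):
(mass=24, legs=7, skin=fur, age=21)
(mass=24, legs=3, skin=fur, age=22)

Group B, Group B

The classifier is using: mass ≥ 45.
(mass=24, legs=7, skin=fur, age=21): Group B (mass = 24). (mass=24, legs=3, skin=fur, age=22): Group B (mass = 24).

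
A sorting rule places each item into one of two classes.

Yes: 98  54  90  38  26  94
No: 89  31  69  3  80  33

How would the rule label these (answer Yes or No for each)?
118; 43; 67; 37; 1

Yes, No, No, No, No

The common property of the 'Yes' items is: ≡ 2 (mod 4). No 'No' item has it.
118 → 118 mod 4 = 2 → Yes.
43 → 43 mod 4 = 3 → No.
67 → 67 mod 4 = 3 → No.
37 → 37 mod 4 = 1 → No.
1 → 1 mod 4 = 1 → No.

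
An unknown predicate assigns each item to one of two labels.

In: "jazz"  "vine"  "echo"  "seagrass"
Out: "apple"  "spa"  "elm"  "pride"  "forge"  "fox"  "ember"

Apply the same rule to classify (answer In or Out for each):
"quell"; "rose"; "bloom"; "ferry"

Looking at the examples, the only property every 'In' case has and every 'Out' case lacks is: even length.

Out, In, Out, Out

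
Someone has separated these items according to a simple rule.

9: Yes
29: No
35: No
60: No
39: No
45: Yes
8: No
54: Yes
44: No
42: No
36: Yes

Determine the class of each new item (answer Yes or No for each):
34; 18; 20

All 'Yes' examples share one property — multiple of 9 — and every 'No' example lacks it.
34: 34 = 9·3 + 7, doesn't match → No.
18: 18 = 9·2, fits → Yes.
20: 20 = 9·2 + 2, doesn't match → No.

No, Yes, No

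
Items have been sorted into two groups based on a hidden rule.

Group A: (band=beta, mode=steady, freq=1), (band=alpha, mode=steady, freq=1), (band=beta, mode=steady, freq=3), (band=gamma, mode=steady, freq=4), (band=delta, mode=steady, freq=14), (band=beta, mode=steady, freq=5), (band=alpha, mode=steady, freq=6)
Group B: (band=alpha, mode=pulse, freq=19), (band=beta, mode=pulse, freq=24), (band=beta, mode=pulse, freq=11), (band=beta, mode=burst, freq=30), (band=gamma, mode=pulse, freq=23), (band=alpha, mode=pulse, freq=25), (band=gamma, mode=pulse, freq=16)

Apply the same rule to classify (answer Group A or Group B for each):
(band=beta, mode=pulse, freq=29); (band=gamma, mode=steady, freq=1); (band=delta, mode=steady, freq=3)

'Group A' ⟺ mode is steady.
(band=beta, mode=pulse, freq=29): mode is pulse — fails this test, so Group B. (band=gamma, mode=steady, freq=1): mode is steady — matches, so Group A. (band=delta, mode=steady, freq=3): mode is steady — matches, so Group A.

Group B, Group A, Group A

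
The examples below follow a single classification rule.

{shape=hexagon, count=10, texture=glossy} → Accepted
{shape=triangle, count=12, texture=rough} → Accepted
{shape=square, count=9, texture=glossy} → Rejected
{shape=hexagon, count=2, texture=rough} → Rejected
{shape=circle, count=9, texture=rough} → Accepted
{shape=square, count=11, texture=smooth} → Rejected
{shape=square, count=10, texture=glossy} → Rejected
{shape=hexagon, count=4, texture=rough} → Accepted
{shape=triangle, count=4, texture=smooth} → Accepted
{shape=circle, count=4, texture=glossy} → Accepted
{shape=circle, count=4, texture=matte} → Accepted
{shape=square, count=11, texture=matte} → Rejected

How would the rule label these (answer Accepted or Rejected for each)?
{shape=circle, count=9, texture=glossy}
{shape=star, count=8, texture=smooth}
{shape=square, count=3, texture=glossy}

Every 'Accepted' example satisfies: shape is not square AND count ≥ 4. None of the 'Rejected' examples do.
Accepted: {shape=circle, count=9, texture=glossy}, since shape is circle, count = 9. Accepted: {shape=star, count=8, texture=smooth}, since shape is star, count = 8. Rejected: {shape=square, count=3, texture=glossy}, since shape is square, count = 3.

Accepted, Accepted, Rejected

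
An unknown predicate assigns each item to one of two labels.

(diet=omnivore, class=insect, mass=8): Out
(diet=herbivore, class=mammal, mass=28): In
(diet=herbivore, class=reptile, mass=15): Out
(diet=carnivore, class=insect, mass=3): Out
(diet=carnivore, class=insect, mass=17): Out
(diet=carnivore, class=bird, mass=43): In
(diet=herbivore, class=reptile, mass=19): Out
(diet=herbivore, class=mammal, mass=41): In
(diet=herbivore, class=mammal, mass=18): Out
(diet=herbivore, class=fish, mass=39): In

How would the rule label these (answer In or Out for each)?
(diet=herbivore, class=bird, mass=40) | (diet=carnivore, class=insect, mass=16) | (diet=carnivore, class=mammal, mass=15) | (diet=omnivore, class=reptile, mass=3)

In, Out, Out, Out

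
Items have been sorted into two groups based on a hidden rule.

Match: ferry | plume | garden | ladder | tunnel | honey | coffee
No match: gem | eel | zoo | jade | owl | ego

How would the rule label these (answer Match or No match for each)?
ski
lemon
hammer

All 'Match' examples share one property — length ≥ 5 — and every 'No match' example lacks it.
ski — length 3, hence No match. lemon — length 5, hence Match. hammer — length 6, hence Match.

No match, Match, Match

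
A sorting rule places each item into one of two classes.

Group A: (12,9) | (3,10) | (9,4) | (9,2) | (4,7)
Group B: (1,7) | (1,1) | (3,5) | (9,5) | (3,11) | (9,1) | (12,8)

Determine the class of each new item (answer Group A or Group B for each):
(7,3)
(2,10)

Group B, Group B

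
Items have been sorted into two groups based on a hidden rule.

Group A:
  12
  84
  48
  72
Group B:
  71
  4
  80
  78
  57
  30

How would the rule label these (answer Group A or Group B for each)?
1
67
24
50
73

Group B, Group B, Group A, Group B, Group B

All 'Group A' examples share one property — multiple of 12 — and every 'Group B' example lacks it.
1: Group B (1 = 12·0 + 1).
67: Group B (67 = 12·5 + 7).
24: Group A (24 = 12·2).
50: Group B (50 = 12·4 + 2).
73: Group B (73 = 12·6 + 1).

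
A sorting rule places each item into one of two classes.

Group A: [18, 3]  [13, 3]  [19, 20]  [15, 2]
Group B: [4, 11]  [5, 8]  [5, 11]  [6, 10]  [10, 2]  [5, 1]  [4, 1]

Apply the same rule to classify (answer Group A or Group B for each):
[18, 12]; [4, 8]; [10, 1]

A rule that fits every label: first ≥ 11 — true of each 'Group A' example, false of each 'Group B' one.
Group A: [18, 12], since first 18. Group B: [4, 8], since first 4. Group B: [10, 1], since first 10.

Group A, Group B, Group B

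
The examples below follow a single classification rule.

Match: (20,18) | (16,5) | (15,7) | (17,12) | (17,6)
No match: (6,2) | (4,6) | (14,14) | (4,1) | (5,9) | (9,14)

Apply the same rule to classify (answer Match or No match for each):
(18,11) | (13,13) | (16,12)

Match, No match, Match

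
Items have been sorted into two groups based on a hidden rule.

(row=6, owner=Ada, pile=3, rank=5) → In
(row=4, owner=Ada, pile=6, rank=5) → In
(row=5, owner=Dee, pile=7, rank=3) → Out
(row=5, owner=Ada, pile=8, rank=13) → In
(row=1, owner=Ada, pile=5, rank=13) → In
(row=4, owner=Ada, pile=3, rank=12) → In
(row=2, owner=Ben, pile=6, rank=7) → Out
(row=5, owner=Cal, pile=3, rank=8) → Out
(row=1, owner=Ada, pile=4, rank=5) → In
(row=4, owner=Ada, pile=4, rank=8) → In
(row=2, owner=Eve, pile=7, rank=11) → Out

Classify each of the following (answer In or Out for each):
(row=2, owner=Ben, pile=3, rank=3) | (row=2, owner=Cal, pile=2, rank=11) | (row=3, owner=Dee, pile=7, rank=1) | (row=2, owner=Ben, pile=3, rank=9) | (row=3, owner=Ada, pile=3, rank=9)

Out, Out, Out, Out, In

The classifier is using: owner is Ada.
(row=2, owner=Ben, pile=3, rank=3): owner is Ben — does not pass, so Out. (row=2, owner=Cal, pile=2, rank=11): owner is Cal — does not pass, so Out. (row=3, owner=Dee, pile=7, rank=1): owner is Dee — does not pass, so Out. (row=2, owner=Ben, pile=3, rank=9): owner is Ben — does not pass, so Out. (row=3, owner=Ada, pile=3, rank=9): owner is Ada — has this property, so In.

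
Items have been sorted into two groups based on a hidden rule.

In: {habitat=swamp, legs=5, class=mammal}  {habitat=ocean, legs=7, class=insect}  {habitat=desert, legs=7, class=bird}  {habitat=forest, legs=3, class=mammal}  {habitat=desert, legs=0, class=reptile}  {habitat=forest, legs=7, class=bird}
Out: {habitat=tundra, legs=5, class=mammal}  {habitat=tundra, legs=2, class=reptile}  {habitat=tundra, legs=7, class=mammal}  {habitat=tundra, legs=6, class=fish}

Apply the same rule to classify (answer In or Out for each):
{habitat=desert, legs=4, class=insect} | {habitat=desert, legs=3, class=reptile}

A rule that fits every label: habitat is not tundra — true of each 'In' example, false of each 'Out' one.
{habitat=desert, legs=4, class=insect}: In (habitat is desert). {habitat=desert, legs=3, class=reptile}: In (habitat is desert).

In, In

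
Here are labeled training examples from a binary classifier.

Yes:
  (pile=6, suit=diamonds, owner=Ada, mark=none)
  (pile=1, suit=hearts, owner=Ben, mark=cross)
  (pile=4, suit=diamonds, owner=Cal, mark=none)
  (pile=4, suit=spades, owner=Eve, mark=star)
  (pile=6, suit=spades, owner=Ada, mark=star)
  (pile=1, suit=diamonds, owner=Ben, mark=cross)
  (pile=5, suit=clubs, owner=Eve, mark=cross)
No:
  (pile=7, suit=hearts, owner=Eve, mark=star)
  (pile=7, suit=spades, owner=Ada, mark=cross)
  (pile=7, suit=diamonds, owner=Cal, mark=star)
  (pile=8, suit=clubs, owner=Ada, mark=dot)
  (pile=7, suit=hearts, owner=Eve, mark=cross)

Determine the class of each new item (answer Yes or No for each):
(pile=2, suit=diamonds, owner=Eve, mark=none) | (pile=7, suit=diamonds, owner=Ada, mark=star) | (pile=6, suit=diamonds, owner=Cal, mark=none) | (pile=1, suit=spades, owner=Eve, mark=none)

The pattern is that an item is 'Yes' exactly when: pile ≤ 6.
Yes: (pile=2, suit=diamonds, owner=Eve, mark=none), since pile = 2. No: (pile=7, suit=diamonds, owner=Ada, mark=star), since pile = 7. Yes: (pile=6, suit=diamonds, owner=Cal, mark=none), since pile = 6. Yes: (pile=1, suit=spades, owner=Eve, mark=none), since pile = 1.

Yes, No, Yes, Yes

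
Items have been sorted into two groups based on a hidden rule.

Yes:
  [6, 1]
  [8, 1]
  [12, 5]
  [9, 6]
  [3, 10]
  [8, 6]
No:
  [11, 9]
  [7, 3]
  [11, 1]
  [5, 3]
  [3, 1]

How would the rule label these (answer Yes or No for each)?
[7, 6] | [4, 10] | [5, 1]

The simplest hypothesis consistent with all the labels is: product is even.
[7, 6] → 7·6 = 42 → Yes. [4, 10] → 4·10 = 40 → Yes. [5, 1] → 5·1 = 5 → No.

Yes, Yes, No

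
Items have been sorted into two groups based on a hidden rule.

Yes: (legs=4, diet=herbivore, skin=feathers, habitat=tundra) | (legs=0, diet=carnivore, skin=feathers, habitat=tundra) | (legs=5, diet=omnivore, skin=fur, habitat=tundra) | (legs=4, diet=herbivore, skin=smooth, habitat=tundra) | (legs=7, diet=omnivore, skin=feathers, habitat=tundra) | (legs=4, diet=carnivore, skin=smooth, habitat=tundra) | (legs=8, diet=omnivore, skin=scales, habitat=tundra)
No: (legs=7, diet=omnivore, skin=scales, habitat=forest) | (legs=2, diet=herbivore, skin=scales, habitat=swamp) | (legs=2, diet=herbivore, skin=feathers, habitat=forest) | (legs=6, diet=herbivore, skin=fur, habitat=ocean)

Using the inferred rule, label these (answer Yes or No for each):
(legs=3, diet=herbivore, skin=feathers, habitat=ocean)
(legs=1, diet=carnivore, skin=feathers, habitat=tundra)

No, Yes

Looking at the examples, the only property every 'Yes' case has and every 'No' case lacks is: habitat is tundra.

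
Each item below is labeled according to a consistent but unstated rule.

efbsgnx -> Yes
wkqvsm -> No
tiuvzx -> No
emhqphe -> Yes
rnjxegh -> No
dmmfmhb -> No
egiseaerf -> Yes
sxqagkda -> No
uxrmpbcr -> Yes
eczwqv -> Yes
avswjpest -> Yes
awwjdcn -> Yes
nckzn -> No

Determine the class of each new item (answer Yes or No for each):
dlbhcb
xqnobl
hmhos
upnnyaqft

No, No, No, Yes

The rule appears to be: starts with a vowel.
dlbhcb: starts with 'd', doesn't match → No.
xqnobl: starts with 'x', doesn't match → No.
hmhos: starts with 'h', doesn't match → No.
upnnyaqft: starts with 'u', fits → Yes.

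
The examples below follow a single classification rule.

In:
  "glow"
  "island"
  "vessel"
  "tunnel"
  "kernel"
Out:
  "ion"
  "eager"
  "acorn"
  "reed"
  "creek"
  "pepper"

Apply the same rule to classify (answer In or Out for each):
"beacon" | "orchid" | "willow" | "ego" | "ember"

Rule: contains 'l'. This holds for each 'In' example and fails for each 'Out' one.

Out, Out, In, Out, Out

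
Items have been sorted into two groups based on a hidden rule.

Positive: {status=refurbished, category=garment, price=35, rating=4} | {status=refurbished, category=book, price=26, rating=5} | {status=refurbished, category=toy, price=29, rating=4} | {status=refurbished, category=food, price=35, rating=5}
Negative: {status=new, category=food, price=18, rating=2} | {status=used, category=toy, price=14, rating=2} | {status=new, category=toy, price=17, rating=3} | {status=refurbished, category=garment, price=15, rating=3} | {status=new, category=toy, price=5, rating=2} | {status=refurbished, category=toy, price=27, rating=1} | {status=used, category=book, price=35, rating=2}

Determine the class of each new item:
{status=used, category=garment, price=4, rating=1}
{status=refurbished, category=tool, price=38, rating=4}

The pattern is that an item is 'Positive' exactly when: rating ≥ 4.
Negative: {status=used, category=garment, price=4, rating=1}, since rating = 1. Positive: {status=refurbished, category=tool, price=38, rating=4}, since rating = 4.

Negative, Positive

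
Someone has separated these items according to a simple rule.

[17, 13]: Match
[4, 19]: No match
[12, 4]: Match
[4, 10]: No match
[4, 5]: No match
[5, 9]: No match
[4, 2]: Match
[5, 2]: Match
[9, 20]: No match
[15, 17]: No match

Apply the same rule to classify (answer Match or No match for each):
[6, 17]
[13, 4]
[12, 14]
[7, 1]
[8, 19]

The rule appears to be: first > second.
No match: [6, 17], since 6 < 17.
Match: [13, 4], since 13 > 4.
No match: [12, 14], since 12 < 14.
Match: [7, 1], since 7 > 1.
No match: [8, 19], since 8 < 19.

No match, Match, No match, Match, No match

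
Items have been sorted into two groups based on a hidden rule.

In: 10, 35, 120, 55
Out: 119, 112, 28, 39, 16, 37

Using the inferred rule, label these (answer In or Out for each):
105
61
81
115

In, Out, Out, In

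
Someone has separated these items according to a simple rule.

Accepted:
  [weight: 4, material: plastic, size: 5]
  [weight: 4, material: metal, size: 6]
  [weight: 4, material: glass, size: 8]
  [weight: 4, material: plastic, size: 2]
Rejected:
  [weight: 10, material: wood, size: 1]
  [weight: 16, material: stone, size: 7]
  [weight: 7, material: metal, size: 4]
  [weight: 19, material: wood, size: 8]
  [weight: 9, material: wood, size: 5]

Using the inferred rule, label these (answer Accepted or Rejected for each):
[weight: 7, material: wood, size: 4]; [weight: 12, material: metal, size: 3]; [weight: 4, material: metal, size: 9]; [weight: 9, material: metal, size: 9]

Rejected, Rejected, Accepted, Rejected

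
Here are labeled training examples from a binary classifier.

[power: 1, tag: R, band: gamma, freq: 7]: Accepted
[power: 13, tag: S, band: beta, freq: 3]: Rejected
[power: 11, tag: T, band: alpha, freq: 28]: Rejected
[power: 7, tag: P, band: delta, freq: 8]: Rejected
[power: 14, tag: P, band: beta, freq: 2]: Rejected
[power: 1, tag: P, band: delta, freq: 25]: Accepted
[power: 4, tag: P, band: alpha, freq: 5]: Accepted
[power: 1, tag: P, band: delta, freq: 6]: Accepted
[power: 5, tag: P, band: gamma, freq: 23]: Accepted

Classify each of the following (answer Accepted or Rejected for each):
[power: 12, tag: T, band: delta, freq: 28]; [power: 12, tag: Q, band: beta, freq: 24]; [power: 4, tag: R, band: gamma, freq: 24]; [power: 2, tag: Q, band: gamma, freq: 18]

Rejected, Rejected, Accepted, Accepted

The common property of the 'Accepted' items is: power ≤ 5. No 'Rejected' item has it.
[power: 12, tag: T, band: delta, freq: 28] — power = 12, hence Rejected.
[power: 12, tag: Q, band: beta, freq: 24] — power = 12, hence Rejected.
[power: 4, tag: R, band: gamma, freq: 24] — power = 4, hence Accepted.
[power: 2, tag: Q, band: gamma, freq: 18] — power = 2, hence Accepted.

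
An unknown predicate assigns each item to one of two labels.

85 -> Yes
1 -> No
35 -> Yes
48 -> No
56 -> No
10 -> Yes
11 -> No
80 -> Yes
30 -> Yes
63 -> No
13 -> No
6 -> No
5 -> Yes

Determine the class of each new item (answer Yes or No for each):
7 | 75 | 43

No, Yes, No

A rule that fits every label: multiple of 5 — true of each 'Yes' example, false of each 'No' one.
No: 7, since 7 = 5·1 + 2.
Yes: 75, since 75 = 5·15.
No: 43, since 43 = 5·8 + 3.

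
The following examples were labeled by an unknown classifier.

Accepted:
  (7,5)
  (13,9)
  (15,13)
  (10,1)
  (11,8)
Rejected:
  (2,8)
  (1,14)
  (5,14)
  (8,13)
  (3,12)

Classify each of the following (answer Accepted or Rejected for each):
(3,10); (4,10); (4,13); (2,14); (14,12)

Rejected, Rejected, Rejected, Rejected, Accepted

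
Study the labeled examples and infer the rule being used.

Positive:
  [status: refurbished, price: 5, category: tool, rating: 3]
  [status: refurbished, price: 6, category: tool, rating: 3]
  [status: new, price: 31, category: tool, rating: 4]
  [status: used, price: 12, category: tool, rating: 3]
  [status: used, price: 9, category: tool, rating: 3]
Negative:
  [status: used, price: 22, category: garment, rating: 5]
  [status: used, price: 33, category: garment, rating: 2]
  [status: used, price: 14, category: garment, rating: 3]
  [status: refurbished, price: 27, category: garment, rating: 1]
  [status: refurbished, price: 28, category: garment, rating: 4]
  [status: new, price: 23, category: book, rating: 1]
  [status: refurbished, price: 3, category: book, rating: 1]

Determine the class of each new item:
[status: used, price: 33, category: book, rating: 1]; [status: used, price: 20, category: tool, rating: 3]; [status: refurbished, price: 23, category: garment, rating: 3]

Negative, Positive, Negative

The distinguishing property — category is tool — holds for all the 'Positive' cases and none of the 'Negative' cases.
[status: used, price: 33, category: book, rating: 1] — category is book, hence Negative.
[status: used, price: 20, category: tool, rating: 3] — category is tool, hence Positive.
[status: refurbished, price: 23, category: garment, rating: 3] — category is garment, hence Negative.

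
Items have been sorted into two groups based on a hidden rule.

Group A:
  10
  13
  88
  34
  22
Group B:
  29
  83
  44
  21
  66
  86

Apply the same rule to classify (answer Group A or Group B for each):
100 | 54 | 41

The classifier is using: ≡ 1 (mod 3).

Group A, Group B, Group B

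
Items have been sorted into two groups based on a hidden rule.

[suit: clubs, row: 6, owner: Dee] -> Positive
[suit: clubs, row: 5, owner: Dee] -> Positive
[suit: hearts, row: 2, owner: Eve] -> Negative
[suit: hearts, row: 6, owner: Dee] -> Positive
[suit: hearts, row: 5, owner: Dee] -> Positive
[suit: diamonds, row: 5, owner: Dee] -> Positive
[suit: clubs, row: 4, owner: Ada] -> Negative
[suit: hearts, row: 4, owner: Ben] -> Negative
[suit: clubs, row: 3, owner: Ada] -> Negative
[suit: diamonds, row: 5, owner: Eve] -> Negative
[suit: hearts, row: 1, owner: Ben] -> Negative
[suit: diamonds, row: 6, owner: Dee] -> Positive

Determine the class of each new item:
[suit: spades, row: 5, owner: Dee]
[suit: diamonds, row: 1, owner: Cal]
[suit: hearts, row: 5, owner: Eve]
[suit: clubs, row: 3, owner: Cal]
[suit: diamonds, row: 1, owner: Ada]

Rule: owner is Dee. This holds for each 'Positive' example and fails for each 'Negative' one.

Positive, Negative, Negative, Negative, Negative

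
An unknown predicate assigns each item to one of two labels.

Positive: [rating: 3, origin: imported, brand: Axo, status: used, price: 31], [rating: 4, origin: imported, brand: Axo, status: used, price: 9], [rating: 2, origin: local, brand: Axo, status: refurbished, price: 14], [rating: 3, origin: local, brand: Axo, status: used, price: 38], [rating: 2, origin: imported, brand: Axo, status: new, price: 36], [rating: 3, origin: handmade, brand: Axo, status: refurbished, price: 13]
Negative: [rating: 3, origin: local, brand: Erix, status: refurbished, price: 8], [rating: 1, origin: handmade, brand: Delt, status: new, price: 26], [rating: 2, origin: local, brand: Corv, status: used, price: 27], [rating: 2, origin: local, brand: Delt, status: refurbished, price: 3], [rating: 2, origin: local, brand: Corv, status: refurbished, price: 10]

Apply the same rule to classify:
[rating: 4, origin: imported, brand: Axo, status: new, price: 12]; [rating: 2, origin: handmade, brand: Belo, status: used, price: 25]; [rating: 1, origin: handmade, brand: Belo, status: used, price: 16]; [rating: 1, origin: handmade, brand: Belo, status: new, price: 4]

Positive, Negative, Negative, Negative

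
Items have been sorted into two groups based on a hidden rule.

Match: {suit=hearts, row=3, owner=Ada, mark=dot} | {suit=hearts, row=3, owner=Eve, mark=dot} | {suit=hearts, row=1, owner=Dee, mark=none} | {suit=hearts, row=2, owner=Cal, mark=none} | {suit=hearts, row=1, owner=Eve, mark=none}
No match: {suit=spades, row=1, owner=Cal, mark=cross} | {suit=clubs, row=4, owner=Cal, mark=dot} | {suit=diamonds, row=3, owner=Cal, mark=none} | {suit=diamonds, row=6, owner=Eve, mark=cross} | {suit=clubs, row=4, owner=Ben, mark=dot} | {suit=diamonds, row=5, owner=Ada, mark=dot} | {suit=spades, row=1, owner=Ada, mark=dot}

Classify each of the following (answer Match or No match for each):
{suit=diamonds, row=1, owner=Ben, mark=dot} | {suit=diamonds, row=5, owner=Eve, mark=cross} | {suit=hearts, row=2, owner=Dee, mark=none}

No match, No match, Match

Every 'Match' example satisfies: suit is hearts. None of the 'No match' examples do.
{suit=diamonds, row=1, owner=Ben, mark=dot}: No match (suit is diamonds). {suit=diamonds, row=5, owner=Eve, mark=cross}: No match (suit is diamonds). {suit=hearts, row=2, owner=Dee, mark=none}: Match (suit is hearts).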